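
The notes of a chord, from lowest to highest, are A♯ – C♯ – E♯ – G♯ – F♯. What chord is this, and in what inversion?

Reducing to letter names: A#, C#, E#, G#, F#. These stack in thirds as F#–A#–C#–E#–G# — an F# major ninth chord.
The lowest note is A#, the third of the chord, so this is first inversion.

F# major ninth, first inversion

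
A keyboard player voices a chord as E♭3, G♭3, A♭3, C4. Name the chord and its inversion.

The pitch classes Eb, Gb, Ab, C arrange in thirds as Ab–C–Eb–Gb: an Ab dominant seventh chord.
The lowest note is Eb, the fifth of the chord, so this is second inversion (figured bass 4/3).

Ab dominant seventh, second inversion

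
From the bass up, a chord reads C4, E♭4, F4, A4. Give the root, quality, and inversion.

F dominant seventh, second inversion

The pitch classes C, Eb, F, A arrange in thirds as F–A–C–Eb: an F dominant seventh chord.
The lowest note is C, the fifth of the chord, so this is second inversion (figured bass 4/3).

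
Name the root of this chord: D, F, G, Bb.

G

D, F, G, Bb are the tones of a G minor seventh chord (G–Bb–D–F), making G the root.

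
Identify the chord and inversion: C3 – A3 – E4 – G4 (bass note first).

The pitch classes C, A, E, G arrange in thirds as A–C–E–G: an A minor seventh chord.
With the third (C) in the bass, the chord is in first inversion (figured bass 6/5).

A minor seventh, first inversion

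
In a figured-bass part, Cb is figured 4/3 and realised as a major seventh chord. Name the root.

The figures 4/3 mean the fifth of the chord is in the bass. If Cb is the fifth of a major seventh chord, the root is Fb (chord tones Fb–Ab–Cb–Eb).

Fb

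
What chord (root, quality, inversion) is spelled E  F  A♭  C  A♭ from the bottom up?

F minor-major seventh, third inversion

Reducing to letter names: E, F, Ab, C. These stack in thirds as F–Ab–C–E — an F minor-major seventh chord.
With the seventh (E) in the bass, the chord is in third inversion (figured bass 4/2).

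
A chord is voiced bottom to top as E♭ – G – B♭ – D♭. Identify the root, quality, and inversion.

The pitch classes Eb, G, Bb, Db arrange in thirds as Eb–G–Bb–Db: an Eb dominant seventh chord.
The lowest note is Eb, the root of the chord, so this is root position (figured bass 7).

Eb dominant seventh, root position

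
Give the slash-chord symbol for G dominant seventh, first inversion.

First inversion of G dominant seventh has the third (B) in the bass. As a slash chord: G7/B.

G7/B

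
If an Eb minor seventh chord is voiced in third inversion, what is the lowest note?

Db

The seventh of Eb minor seventh (Eb–Gb–Bb–Db) is Db; that is the bass in third inversion.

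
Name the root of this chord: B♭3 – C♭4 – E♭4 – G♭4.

Reordering Bb, Cb, Eb, Gb into stacked thirds gives Cb–Eb–Gb–Bb; the bottom of that stack, Cb, is the root.

Cb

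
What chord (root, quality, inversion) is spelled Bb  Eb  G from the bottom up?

The distinct note names are Bb, Eb, G. Stacked in thirds they read Eb–G–Bb, which is a major triad on Eb.
Bb is the fifth of Eb major; fifth in the bass means second inversion (figured bass 6/4).

Eb major, second inversion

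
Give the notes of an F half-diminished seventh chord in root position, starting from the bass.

Spelling F half-diminished seventh: F–Ab–Cb–Eb. In root position the root is bass, giving F, Ab, Cb, Eb from the bottom.

F, Ab, Cb, Eb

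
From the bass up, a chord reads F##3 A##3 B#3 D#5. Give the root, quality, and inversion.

The pitch classes F##, A##, B#, D# arrange in thirds as B#–D#–F##–A##: a B# minor-major seventh chord.
With the fifth (F##) in the bass, the chord is in second inversion (figured bass 4/3).

B# minor-major seventh, second inversion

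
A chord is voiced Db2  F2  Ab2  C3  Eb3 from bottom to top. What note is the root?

Db

The distinct letter names are Db, F, Ab, C, Eb. Arranged as a stack of thirds they read Db–F–Ab–C–Eb, so Db is the root (a Db major ninth chord).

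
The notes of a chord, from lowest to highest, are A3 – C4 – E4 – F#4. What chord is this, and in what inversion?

F# half-diminished seventh, first inversion

The pitch classes A, C, E, F# arrange in thirds as F#–A–C–E: an F# half-diminished seventh chord.
The lowest note is A, the third of the chord, so this is first inversion (figured bass 6/5).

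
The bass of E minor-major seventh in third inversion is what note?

In third inversion the seventh is lowest. For E minor-major seventh (E–G–B–D#) that is D#.

D#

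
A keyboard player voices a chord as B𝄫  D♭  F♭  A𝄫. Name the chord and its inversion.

Reducing to letter names: Bbb, Db, Fb, Abb. These stack in thirds as Bbb–Db–Fb–Abb — a Bbb dominant seventh chord.
The lowest note is Bbb, the root of the chord, so this is root position (figured bass 7).

Bbb dominant seventh, root position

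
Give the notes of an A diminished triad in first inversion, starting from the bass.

C, Eb, A

A diminished is A–C–Eb. First inversion puts the third (C) in the bass, with the remaining tones above: C, Eb, A.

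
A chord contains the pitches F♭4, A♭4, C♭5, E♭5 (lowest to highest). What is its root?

The distinct letter names are Fb, Ab, Cb, Eb. Arranged as a stack of thirds they read Fb–Ab–Cb–Eb, so Fb is the root (an Fb major seventh chord).

Fb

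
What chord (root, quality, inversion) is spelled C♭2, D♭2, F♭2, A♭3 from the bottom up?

Db minor seventh, third inversion

Reducing to letter names: Cb, Db, Fb, Ab. These stack in thirds as Db–Fb–Ab–Cb — a Db minor seventh chord.
Cb is the seventh of Db minor seventh; seventh in the bass means third inversion (figured bass 4/2).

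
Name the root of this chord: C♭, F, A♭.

F

Reordering Cb, F, Ab into stacked thirds gives F–Ab–Cb; the bottom of that stack, F, is the root.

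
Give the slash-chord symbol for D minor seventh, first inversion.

First inversion of D minor seventh has the third (F) in the bass. As a slash chord: Dm7/F.

Dm7/F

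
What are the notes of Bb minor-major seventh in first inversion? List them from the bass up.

The chord tones are Bb–Db–F–A. With the third (Db) lowest for first inversion: Db, F, A, Bb.

Db, F, A, Bb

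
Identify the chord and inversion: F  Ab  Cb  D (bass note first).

D diminished seventh, first inversion

The pitch classes F, Ab, Cb, D arrange in thirds as D–F–Ab–Cb: a D diminished seventh chord.
With the third (F) in the bass, the chord is in first inversion (figured bass 6/5).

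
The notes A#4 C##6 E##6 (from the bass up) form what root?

A#

A#, C##, E## are the tones of an A# augmented triad (A#–C##–E##), making A# the root.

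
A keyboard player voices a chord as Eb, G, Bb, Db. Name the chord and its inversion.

Eb dominant seventh, root position

The distinct note names are Eb, G, Bb, Db. Stacked in thirds they read Eb–G–Bb–Db, which is a dominant seventh chord on Eb.
With the root (Eb) in the bass, the chord is in root position (figured bass 7).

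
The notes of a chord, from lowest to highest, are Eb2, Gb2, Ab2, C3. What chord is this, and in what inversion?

The pitch classes Eb, Gb, Ab, C arrange in thirds as Ab–C–Eb–Gb: an Ab dominant seventh chord.
The lowest note is Eb, the fifth of the chord, so this is second inversion (figured bass 4/3).

Ab dominant seventh, second inversion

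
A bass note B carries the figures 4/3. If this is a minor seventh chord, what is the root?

The figures 4/3 mean the fifth of the chord is in the bass. If B is the fifth of a minor seventh chord, the root is E (chord tones E–G–B–D).

E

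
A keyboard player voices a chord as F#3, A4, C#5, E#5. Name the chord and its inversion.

Reducing to letter names: F#, A, C#, E#. These stack in thirds as F#–A–C#–E# — an F# minor-major seventh chord.
With the root (F#) in the bass, the chord is in root position (figured bass 7).

F# minor-major seventh, root position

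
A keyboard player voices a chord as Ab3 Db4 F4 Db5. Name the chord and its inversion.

Db major, second inversion

The distinct note names are Ab, Db, F. Stacked in thirds they read Db–F–Ab, which is a major triad on Db.
With the fifth (Ab) in the bass, the chord is in second inversion (figured bass 6/4).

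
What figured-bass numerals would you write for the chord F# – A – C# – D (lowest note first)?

6/5

The notes F#, A, C#, D stack in thirds as D–F#–A–C# — a D major seventh chord. The bass F# is the third, so this is first inversion: figured 6/5.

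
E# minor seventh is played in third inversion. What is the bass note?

D#

E# minor seventh is E#–G#–B#–D#. Third inversion places the seventh in the bass: D#.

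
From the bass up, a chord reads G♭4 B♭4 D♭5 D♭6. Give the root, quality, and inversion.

The pitch classes Gb, Bb, Db arrange in thirds as Gb–Bb–Db: a Gb major triad.
Gb is the root of Gb major; root in the bass means root position (figured bass 5/3).

Gb major, root position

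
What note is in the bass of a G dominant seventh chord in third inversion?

In third inversion the seventh is lowest. For G dominant seventh (G–B–D–F) that is F.

F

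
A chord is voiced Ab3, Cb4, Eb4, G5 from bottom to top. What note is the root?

Reordering Ab, Cb, Eb, G into stacked thirds gives Ab–Cb–Eb–G; the bottom of that stack, Ab, is the root.

Ab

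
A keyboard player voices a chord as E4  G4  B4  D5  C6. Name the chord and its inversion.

The distinct note names are E, G, B, D, C. Stacked in thirds they read C–E–G–B–D, which is a major ninth chord on C.
The lowest note is E, the third of the chord, so this is first inversion.

C major ninth, first inversion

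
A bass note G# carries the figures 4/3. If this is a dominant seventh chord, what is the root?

C#

The figures 4/3 mean the fifth of the chord is in the bass. If G# is the fifth of a dominant seventh chord, the root is C# (chord tones C#–E#–G#–B).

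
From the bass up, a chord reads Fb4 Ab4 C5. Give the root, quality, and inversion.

Fb augmented, root position

Reducing to letter names: Fb, Ab, C. These stack in thirds as Fb–Ab–C — an Fb augmented triad.
With the root (Fb) in the bass, the chord is in root position (figured bass 5/3).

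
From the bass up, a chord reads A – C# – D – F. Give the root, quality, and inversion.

The distinct note names are A, C#, D, F. Stacked in thirds they read D–F–A–C#, which is a minor-major seventh chord on D.
With the fifth (A) in the bass, the chord is in second inversion (figured bass 4/3).

D minor-major seventh, second inversion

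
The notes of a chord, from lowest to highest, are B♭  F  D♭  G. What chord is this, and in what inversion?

G half-diminished seventh, first inversion

Reducing to letter names: Bb, F, Db, G. These stack in thirds as G–Bb–Db–F — a G half-diminished seventh chord.
The lowest note is Bb, the third of the chord, so this is first inversion (figured bass 6/5).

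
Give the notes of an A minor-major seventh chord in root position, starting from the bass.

A, C, E, G#

The chord tones are A–C–E–G#. With the root (A) lowest for root position: A, C, E, G#.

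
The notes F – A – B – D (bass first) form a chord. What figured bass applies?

The notes F, A, B, D stack in thirds as B–D–F–A — a B half-diminished seventh chord. The bass F is the fifth, so this is second inversion: figured 4/3.

4/3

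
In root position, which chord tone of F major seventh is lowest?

The root of F major seventh (F–A–C–E) is F; that is the bass in root position.

F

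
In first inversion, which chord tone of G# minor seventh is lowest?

G# minor seventh is G#–B–D#–F#. First inversion places the third in the bass: B.

B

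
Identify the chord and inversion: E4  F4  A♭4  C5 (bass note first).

F minor-major seventh, third inversion

The distinct note names are E, F, Ab, C. Stacked in thirds they read F–Ab–C–E, which is a minor-major seventh chord on F.
E is the seventh of F minor-major seventh; seventh in the bass means third inversion (figured bass 4/2).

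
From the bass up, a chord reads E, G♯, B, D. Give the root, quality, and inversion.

Reducing to letter names: E, G#, B, D. These stack in thirds as E–G#–B–D — an E dominant seventh chord.
E is the root of E dominant seventh; root in the bass means root position (figured bass 7).

E dominant seventh, root position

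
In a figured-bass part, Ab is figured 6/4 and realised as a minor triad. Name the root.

Db

The figures 6/4 mean the fifth of the chord is in the bass. If Ab is the fifth of a minor triad, the root is Db (chord tones Db–Fb–Ab).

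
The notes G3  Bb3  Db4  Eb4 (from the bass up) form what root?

G, Bb, Db, Eb are the tones of an Eb dominant seventh chord (Eb–G–Bb–Db), making Eb the root.

Eb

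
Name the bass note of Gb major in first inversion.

The third of Gb major (Gb–Bb–Db) is Bb; that is the bass in first inversion.

Bb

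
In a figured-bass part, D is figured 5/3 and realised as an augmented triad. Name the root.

The figures 5/3 mean the root of the chord is in the bass. If D is the root of an augmented triad, the root is D (chord tones D–F#–A#).

D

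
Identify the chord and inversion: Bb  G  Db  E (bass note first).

E diminished seventh, second inversion

Reducing to letter names: Bb, G, Db, E. These stack in thirds as E–G–Bb–Db — an E diminished seventh chord.
With the fifth (Bb) in the bass, the chord is in second inversion (figured bass 4/3).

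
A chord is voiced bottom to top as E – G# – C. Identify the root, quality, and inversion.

Reducing to letter names: E, G#, C. These stack in thirds as C–E–G# — a C augmented triad.
E is the third of C augmented; third in the bass means first inversion (figured bass 6).

C augmented, first inversion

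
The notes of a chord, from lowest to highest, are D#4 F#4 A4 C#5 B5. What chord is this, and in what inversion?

B dominant ninth, first inversion

The pitch classes D#, F#, A, C#, B arrange in thirds as B–D#–F#–A–C#: a B dominant ninth chord.
D# is the third of B dominant ninth; third in the bass means first inversion.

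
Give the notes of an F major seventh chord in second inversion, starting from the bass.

C, E, F, A

Spelling F major seventh: F–A–C–E. In second inversion the fifth is bass, giving C, E, F, A from the bottom.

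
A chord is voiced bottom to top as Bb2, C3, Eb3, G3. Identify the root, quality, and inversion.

C minor seventh, third inversion

The pitch classes Bb, C, Eb, G arrange in thirds as C–Eb–G–Bb: a C minor seventh chord.
Bb is the seventh of C minor seventh; seventh in the bass means third inversion (figured bass 4/2).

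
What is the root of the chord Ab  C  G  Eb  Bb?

Ab

The distinct letter names are Ab, C, G, Eb, Bb. Arranged as a stack of thirds they read Ab–C–Eb–G–Bb, so Ab is the root (an Ab major ninth chord).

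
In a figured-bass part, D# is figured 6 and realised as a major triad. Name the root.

The figures 6 mean the third of the chord is in the bass. If D# is the third of a major triad, the root is B (chord tones B–D#–F#).

B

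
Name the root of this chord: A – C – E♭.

A

The distinct letter names are A, C, Eb. Arranged as a stack of thirds they read A–C–Eb, so A is the root (an A diminished triad).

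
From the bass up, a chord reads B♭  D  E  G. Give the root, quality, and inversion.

E half-diminished seventh, second inversion

Reducing to letter names: Bb, D, E, G. These stack in thirds as E–G–Bb–D — an E half-diminished seventh chord.
With the fifth (Bb) in the bass, the chord is in second inversion (figured bass 4/3).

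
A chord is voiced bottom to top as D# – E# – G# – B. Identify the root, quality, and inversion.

E# half-diminished seventh, third inversion

Reducing to letter names: D#, E#, G#, B. These stack in thirds as E#–G#–B–D# — an E# half-diminished seventh chord.
The lowest note is D#, the seventh of the chord, so this is third inversion (figured bass 4/2).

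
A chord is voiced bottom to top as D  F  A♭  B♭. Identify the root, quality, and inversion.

Bb dominant seventh, first inversion

Reducing to letter names: D, F, Ab, Bb. These stack in thirds as Bb–D–F–Ab — a Bb dominant seventh chord.
D is the third of Bb dominant seventh; third in the bass means first inversion (figured bass 6/5).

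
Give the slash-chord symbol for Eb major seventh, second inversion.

Second inversion of Eb major seventh has the fifth (Bb) in the bass. As a slash chord: Ebmaj7/Bb.

Ebmaj7/Bb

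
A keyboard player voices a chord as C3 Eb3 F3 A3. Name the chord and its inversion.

The pitch classes C, Eb, F, A arrange in thirds as F–A–C–Eb: an F dominant seventh chord.
With the fifth (C) in the bass, the chord is in second inversion (figured bass 4/3).

F dominant seventh, second inversion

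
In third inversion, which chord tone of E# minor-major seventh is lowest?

The seventh of E# minor-major seventh (E#–G#–B#–D##) is D##; that is the bass in third inversion.

D##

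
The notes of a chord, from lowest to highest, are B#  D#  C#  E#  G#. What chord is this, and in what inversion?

The pitch classes B#, D#, C#, E#, G# arrange in thirds as C#–E#–G#–B#–D#: a C# major ninth chord.
With the seventh (B#) in the bass, the chord is in third inversion.

C# major ninth, third inversion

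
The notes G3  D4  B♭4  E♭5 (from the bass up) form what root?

Eb

Reordering G, D, Bb, Eb into stacked thirds gives Eb–G–Bb–D; the bottom of that stack, Eb, is the root.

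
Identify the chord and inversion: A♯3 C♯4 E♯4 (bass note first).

A# minor, root position

Reducing to letter names: A#, C#, E#. These stack in thirds as A#–C#–E# — an A# minor triad.
A# is the root of A# minor; root in the bass means root position (figured bass 5/3).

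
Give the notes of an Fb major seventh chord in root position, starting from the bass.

The chord tones are Fb–Ab–Cb–Eb. With the root (Fb) lowest for root position: Fb, Ab, Cb, Eb.

Fb, Ab, Cb, Eb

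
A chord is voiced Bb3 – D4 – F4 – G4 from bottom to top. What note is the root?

G

The distinct letter names are Bb, D, F, G. Arranged as a stack of thirds they read G–Bb–D–F, so G is the root (a G minor seventh chord).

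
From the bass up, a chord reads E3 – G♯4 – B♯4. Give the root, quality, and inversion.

E augmented, root position

Reducing to letter names: E, G#, B#. These stack in thirds as E–G#–B# — an E augmented triad.
With the root (E) in the bass, the chord is in root position (figured bass 5/3).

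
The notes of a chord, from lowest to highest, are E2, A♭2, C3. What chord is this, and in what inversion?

Ab augmented, second inversion

The pitch classes E, Ab, C arrange in thirds as Ab–C–E: an Ab augmented triad.
The lowest note is E, the fifth of the chord, so this is second inversion (figured bass 6/4).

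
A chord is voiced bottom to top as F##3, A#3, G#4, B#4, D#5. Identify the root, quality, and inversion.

The pitch classes F##, A#, G#, B#, D# arrange in thirds as G#–B#–D#–F##–A#: a G# major ninth chord.
With the seventh (F##) in the bass, the chord is in third inversion.

G# major ninth, third inversion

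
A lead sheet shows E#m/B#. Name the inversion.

E#m/B# means E# minor with B# in the bass. B# is the fifth of E# minor (E#–G#–B#), so this is second inversion.

second inversion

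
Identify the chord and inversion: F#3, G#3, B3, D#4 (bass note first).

G# minor seventh, third inversion

The pitch classes F#, G#, B, D# arrange in thirds as G#–B–D#–F#: a G# minor seventh chord.
The lowest note is F#, the seventh of the chord, so this is third inversion (figured bass 4/2).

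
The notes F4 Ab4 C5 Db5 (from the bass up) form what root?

Db

F, Ab, C, Db are the tones of a Db major seventh chord (Db–F–Ab–C), making Db the root.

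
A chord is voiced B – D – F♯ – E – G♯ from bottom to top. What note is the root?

E

The distinct letter names are B, D, F#, E, G#. Arranged as a stack of thirds they read E–G#–B–D–F#, so E is the root (an E dominant ninth chord).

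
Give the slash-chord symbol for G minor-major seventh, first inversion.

Gm(maj7)/Bb

First inversion of G minor-major seventh has the third (Bb) in the bass. As a slash chord: Gm(maj7)/Bb.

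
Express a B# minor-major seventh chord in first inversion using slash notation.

First inversion of B# minor-major seventh has the third (D#) in the bass. As a slash chord: B#m(maj7)/D#.

B#m(maj7)/D#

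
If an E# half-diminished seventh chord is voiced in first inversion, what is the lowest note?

G#

E# half-diminished seventh is E#–G#–B–D#. First inversion places the third in the bass: G#.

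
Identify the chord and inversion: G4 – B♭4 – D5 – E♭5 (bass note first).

Reducing to letter names: G, Bb, D, Eb. These stack in thirds as Eb–G–Bb–D — an Eb major seventh chord.
The lowest note is G, the third of the chord, so this is first inversion (figured bass 6/5).

Eb major seventh, first inversion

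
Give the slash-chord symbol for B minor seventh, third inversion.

Third inversion of B minor seventh has the seventh (A) in the bass. As a slash chord: Bm7/A.

Bm7/A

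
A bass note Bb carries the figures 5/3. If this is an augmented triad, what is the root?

Bb

The figures 5/3 mean the root of the chord is in the bass. If Bb is the root of an augmented triad, the root is Bb (chord tones Bb–D–F#).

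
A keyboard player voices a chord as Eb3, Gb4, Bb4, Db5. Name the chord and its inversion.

The distinct note names are Eb, Gb, Bb, Db. Stacked in thirds they read Eb–Gb–Bb–Db, which is a minor seventh chord on Eb.
The lowest note is Eb, the root of the chord, so this is root position (figured bass 7).

Eb minor seventh, root position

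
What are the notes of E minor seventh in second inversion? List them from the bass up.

B, D, E, G

The chord tones are E–G–B–D. With the fifth (B) lowest for second inversion: B, D, E, G.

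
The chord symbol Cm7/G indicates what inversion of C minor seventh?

Cm7/G means C minor seventh with G in the bass. G is the fifth of C minor seventh (C–Eb–G–Bb), so this is second inversion.

second inversion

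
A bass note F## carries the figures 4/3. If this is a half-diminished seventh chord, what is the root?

The figures 4/3 mean the fifth of the chord is in the bass. If F## is the fifth of a half-diminished seventh chord, the root is B## (chord tones B##–D##–F##–A##).

B##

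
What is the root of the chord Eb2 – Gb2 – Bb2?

Reordering Eb, Gb, Bb into stacked thirds gives Eb–Gb–Bb; the bottom of that stack, Eb, is the root.

Eb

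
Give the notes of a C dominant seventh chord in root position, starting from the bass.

C, E, G, Bb

C dominant seventh is C–E–G–Bb. Root position puts the root (C) in the bass, with the remaining tones above: C, E, G, Bb.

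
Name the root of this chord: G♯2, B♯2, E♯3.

Reordering G#, B#, E# into stacked thirds gives E#–G#–B#; the bottom of that stack, E#, is the root.

E#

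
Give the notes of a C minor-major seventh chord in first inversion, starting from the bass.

Spelling C minor-major seventh: C–Eb–G–B. In first inversion the third is bass, giving Eb, G, B, C from the bottom.

Eb, G, B, C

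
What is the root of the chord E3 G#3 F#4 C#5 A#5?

F#

E, G#, F#, C#, A# are the tones of an F# dominant ninth chord (F#–A#–C#–E–G#), making F# the root.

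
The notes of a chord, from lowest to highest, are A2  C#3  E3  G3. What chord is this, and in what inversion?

A dominant seventh, root position

The distinct note names are A, C#, E, G. Stacked in thirds they read A–C#–E–G, which is a dominant seventh chord on A.
A is the root of A dominant seventh; root in the bass means root position (figured bass 7).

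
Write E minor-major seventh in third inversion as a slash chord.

Em(maj7)/D#

Third inversion of E minor-major seventh has the seventh (D#) in the bass. As a slash chord: Em(maj7)/D#.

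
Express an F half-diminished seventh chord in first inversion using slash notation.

Fø7/Ab

First inversion of F half-diminished seventh has the third (Ab) in the bass. As a slash chord: Fø7/Ab.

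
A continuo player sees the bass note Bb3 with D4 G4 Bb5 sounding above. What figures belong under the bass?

The notes Bb, D, G stack in thirds as G–Bb–D — a G minor triad. The bass Bb is the third, so this is first inversion: figured 6.

6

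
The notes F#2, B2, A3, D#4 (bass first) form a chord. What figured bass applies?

The notes F#, B, A, D# stack in thirds as B–D#–F#–A — a B dominant seventh chord. The bass F# is the fifth, so this is second inversion: figured 4/3.

4/3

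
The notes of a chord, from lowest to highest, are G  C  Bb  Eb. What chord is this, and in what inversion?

C minor seventh, second inversion

The pitch classes G, C, Bb, Eb arrange in thirds as C–Eb–G–Bb: a C minor seventh chord.
With the fifth (G) in the bass, the chord is in second inversion (figured bass 4/3).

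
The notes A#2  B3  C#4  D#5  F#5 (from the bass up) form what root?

A#, B, C#, D#, F# are the tones of a B major ninth chord (B–D#–F#–A#–C#), making B the root.

B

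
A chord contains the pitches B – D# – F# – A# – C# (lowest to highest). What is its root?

The distinct letter names are B, D#, F#, A#, C#. Arranged as a stack of thirds they read B–D#–F#–A#–C#, so B is the root (a B major ninth chord).

B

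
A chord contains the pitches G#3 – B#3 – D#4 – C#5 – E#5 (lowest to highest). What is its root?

C#

The distinct letter names are G#, B#, D#, C#, E#. Arranged as a stack of thirds they read C#–E#–G#–B#–D#, so C# is the root (a C# major ninth chord).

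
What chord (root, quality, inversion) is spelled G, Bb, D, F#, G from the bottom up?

The pitch classes G, Bb, D, F# arrange in thirds as G–Bb–D–F#: a G minor-major seventh chord.
With the root (G) in the bass, the chord is in root position (figured bass 7).

G minor-major seventh, root position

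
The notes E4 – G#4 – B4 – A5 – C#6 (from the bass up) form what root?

Reordering E, G#, B, A, C# into stacked thirds gives A–C#–E–G#–B; the bottom of that stack, A, is the root.

A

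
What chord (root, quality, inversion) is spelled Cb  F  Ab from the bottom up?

F diminished, second inversion

Reducing to letter names: Cb, F, Ab. These stack in thirds as F–Ab–Cb — an F diminished triad.
The lowest note is Cb, the fifth of the chord, so this is second inversion (figured bass 6/4).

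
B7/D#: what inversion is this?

first inversion

B7/D# means B dominant seventh with D# in the bass. D# is the third of B dominant seventh (B–D#–F#–A), so this is first inversion.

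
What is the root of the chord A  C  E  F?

F

Reordering A, C, E, F into stacked thirds gives F–A–C–E; the bottom of that stack, F, is the root.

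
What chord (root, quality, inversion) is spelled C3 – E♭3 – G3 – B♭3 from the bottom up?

C minor seventh, root position

The distinct note names are C, Eb, G, Bb. Stacked in thirds they read C–Eb–G–Bb, which is a minor seventh chord on C.
The lowest note is C, the root of the chord, so this is root position (figured bass 7).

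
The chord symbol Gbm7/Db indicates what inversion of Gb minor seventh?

Gbm7/Db means Gb minor seventh with Db in the bass. Db is the fifth of Gb minor seventh (Gb–Bbb–Db–Fb), so this is second inversion.

second inversion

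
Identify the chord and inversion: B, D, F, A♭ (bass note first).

B diminished seventh, root position

Reducing to letter names: B, D, F, Ab. These stack in thirds as B–D–F–Ab — a B diminished seventh chord.
The lowest note is B, the root of the chord, so this is root position (figured bass 7).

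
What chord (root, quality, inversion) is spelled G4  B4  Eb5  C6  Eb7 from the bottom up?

The pitch classes G, B, Eb, C arrange in thirds as C–Eb–G–B: a C minor-major seventh chord.
G is the fifth of C minor-major seventh; fifth in the bass means second inversion (figured bass 4/3).

C minor-major seventh, second inversion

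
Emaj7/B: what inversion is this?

second inversion

Emaj7/B means E major seventh with B in the bass. B is the fifth of E major seventh (E–G#–B–D#), so this is second inversion.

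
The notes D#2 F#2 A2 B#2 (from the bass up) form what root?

D#, F#, A, B# are the tones of a B# diminished seventh chord (B#–D#–F#–A), making B# the root.

B#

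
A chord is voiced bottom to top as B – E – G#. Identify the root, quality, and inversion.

E major, second inversion

The pitch classes B, E, G# arrange in thirds as E–G#–B: an E major triad.
With the fifth (B) in the bass, the chord is in second inversion (figured bass 6/4).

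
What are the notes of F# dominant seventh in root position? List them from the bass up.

F#, A#, C#, E

Spelling F# dominant seventh: F#–A#–C#–E. In root position the root is bass, giving F#, A#, C#, E from the bottom.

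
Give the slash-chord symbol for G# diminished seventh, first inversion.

G#dim7/B

First inversion of G# diminished seventh has the third (B) in the bass. As a slash chord: G#dim7/B.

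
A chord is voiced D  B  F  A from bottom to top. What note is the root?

B

The distinct letter names are D, B, F, A. Arranged as a stack of thirds they read B–D–F–A, so B is the root (a B half-diminished seventh chord).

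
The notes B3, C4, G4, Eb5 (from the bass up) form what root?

C

B, C, G, Eb are the tones of a C minor-major seventh chord (C–Eb–G–B), making C the root.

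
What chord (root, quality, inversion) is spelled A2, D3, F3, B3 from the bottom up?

Reducing to letter names: A, D, F, B. These stack in thirds as B–D–F–A — a B half-diminished seventh chord.
With the seventh (A) in the bass, the chord is in third inversion (figured bass 4/2).

B half-diminished seventh, third inversion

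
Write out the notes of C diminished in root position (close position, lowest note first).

C, Eb, Gb

Spelling C diminished: C–Eb–Gb. In root position the root is bass, giving C, Eb, Gb from the bottom.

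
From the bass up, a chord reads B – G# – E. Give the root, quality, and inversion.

E major, second inversion

Reducing to letter names: B, G#, E. These stack in thirds as E–G#–B — an E major triad.
The lowest note is B, the fifth of the chord, so this is second inversion (figured bass 6/4).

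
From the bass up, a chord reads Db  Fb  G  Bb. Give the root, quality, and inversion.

Reducing to letter names: Db, Fb, G, Bb. These stack in thirds as G–Bb–Db–Fb — a G diminished seventh chord.
With the fifth (Db) in the bass, the chord is in second inversion (figured bass 4/3).

G diminished seventh, second inversion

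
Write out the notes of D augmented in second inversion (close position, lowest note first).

Spelling D augmented: D–F#–A#. In second inversion the fifth is bass, giving A#, D, F# from the bottom.

A#, D, F#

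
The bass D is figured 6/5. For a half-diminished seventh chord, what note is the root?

The figures 6/5 mean the third of the chord is in the bass. If D is the third of a half-diminished seventh chord, the root is B (chord tones B–D–F–A).

B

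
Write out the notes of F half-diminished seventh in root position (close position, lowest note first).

Spelling F half-diminished seventh: F–Ab–Cb–Eb. In root position the root is bass, giving F, Ab, Cb, Eb from the bottom.

F, Ab, Cb, Eb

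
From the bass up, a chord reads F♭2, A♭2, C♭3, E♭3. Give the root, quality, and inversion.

Reducing to letter names: Fb, Ab, Cb, Eb. These stack in thirds as Fb–Ab–Cb–Eb — an Fb major seventh chord.
With the root (Fb) in the bass, the chord is in root position (figured bass 7).

Fb major seventh, root position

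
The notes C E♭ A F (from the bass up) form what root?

F

The distinct letter names are C, Eb, A, F. Arranged as a stack of thirds they read F–A–C–Eb, so F is the root (an F dominant seventh chord).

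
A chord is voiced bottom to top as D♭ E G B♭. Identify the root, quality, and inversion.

Reducing to letter names: Db, E, G, Bb. These stack in thirds as E–G–Bb–Db — an E diminished seventh chord.
With the seventh (Db) in the bass, the chord is in third inversion (figured bass 4/2).

E diminished seventh, third inversion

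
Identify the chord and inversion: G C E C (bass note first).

C major, second inversion

Reducing to letter names: G, C, E. These stack in thirds as C–E–G — a C major triad.
The lowest note is G, the fifth of the chord, so this is second inversion (figured bass 6/4).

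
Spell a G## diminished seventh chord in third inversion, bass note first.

F#, G##, B#, D#

G## diminished seventh is G##–B#–D#–F#. Third inversion puts the seventh (F#) in the bass, with the remaining tones above: F#, G##, B#, D#.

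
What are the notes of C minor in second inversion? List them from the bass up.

G, C, Eb

C minor is C–Eb–G. Second inversion puts the fifth (G) in the bass, with the remaining tones above: G, C, Eb.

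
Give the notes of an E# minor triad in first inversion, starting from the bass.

G#, B#, E#

The chord tones are E#–G#–B#. With the third (G#) lowest for first inversion: G#, B#, E#.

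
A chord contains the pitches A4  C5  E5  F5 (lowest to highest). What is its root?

F

A, C, E, F are the tones of an F major seventh chord (F–A–C–E), making F the root.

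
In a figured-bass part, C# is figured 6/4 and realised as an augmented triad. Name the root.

The figures 6/4 mean the fifth of the chord is in the bass. If C# is the fifth of an augmented triad, the root is F (chord tones F–A–C#).

F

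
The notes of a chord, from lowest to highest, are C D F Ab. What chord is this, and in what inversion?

The pitch classes C, D, F, Ab arrange in thirds as D–F–Ab–C: a D half-diminished seventh chord.
The lowest note is C, the seventh of the chord, so this is third inversion (figured bass 4/2).

D half-diminished seventh, third inversion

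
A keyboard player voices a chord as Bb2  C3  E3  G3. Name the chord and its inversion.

The distinct note names are Bb, C, E, G. Stacked in thirds they read C–E–G–Bb, which is a dominant seventh chord on C.
The lowest note is Bb, the seventh of the chord, so this is third inversion (figured bass 4/2).

C dominant seventh, third inversion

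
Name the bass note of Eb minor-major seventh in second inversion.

Bb

The fifth of Eb minor-major seventh (Eb–Gb–Bb–D) is Bb; that is the bass in second inversion.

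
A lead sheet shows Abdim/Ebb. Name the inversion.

second inversion

Abdim/Ebb means Ab diminished with Ebb in the bass. Ebb is the fifth of Ab diminished (Ab–Cb–Ebb), so this is second inversion.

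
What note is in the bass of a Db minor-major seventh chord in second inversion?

Ab

Db minor-major seventh is Db–Fb–Ab–C. Second inversion places the fifth in the bass: Ab.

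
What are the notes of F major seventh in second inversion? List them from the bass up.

C, E, F, A

F major seventh is F–A–C–E. Second inversion puts the fifth (C) in the bass, with the remaining tones above: C, E, F, A.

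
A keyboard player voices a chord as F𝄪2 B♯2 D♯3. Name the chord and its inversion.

B# minor, second inversion

The distinct note names are F##, B#, D#. Stacked in thirds they read B#–D#–F##, which is a minor triad on B#.
F## is the fifth of B# minor; fifth in the bass means second inversion (figured bass 6/4).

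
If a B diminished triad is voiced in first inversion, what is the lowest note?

D

B diminished is B–D–F. First inversion places the third in the bass: D.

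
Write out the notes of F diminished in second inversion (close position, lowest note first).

Cb, F, Ab

F diminished is F–Ab–Cb. Second inversion puts the fifth (Cb) in the bass, with the remaining tones above: Cb, F, Ab.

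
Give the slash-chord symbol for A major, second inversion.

Second inversion of A major has the fifth (E) in the bass. As a slash chord: A/E.

A/E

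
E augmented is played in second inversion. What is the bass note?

E augmented is E–G#–B#. Second inversion places the fifth in the bass: B#.

B#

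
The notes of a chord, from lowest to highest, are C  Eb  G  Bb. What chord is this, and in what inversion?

C minor seventh, root position

The pitch classes C, Eb, G, Bb arrange in thirds as C–Eb–G–Bb: a C minor seventh chord.
With the root (C) in the bass, the chord is in root position (figured bass 7).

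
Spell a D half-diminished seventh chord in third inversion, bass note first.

C, D, F, Ab

Spelling D half-diminished seventh: D–F–Ab–C. In third inversion the seventh is bass, giving C, D, F, Ab from the bottom.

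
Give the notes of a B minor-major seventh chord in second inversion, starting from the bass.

B minor-major seventh is B–D–F#–A#. Second inversion puts the fifth (F#) in the bass, with the remaining tones above: F#, A#, B, D.

F#, A#, B, D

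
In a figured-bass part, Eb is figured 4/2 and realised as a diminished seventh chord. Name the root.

F#

The figures 4/2 mean the seventh of the chord is in the bass. If Eb is the seventh of a diminished seventh chord, the root is F# (chord tones F#–A–C–Eb).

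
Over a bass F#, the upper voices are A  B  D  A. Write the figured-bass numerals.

The notes F#, A, B, D stack in thirds as B–D–F#–A — a B minor seventh chord. The bass F# is the fifth, so this is second inversion: figured 4/3.

4/3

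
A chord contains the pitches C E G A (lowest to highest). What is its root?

A

The distinct letter names are C, E, G, A. Arranged as a stack of thirds they read A–C–E–G, so A is the root (an A minor seventh chord).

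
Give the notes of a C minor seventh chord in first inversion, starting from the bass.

C minor seventh is C–Eb–G–Bb. First inversion puts the third (Eb) in the bass, with the remaining tones above: Eb, G, Bb, C.

Eb, G, Bb, C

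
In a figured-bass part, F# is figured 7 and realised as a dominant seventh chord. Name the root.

F#

The figures 7 mean the root of the chord is in the bass. If F# is the root of a dominant seventh chord, the root is F# (chord tones F#–A#–C#–E).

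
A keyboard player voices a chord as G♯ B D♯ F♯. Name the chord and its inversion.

The pitch classes G#, B, D#, F# arrange in thirds as G#–B–D#–F#: a G# minor seventh chord.
G# is the root of G# minor seventh; root in the bass means root position (figured bass 7).

G# minor seventh, root position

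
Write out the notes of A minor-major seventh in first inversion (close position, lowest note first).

The chord tones are A–C–E–G#. With the third (C) lowest for first inversion: C, E, G#, A.

C, E, G#, A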